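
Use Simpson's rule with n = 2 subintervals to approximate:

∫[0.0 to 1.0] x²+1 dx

f(x) = x²+1
a = 0.0, b = 1.0, n = 2
h = (b - a)/n = 0.500000

Simpson's rule: (h/3)[f(x₀) + 4f(x₁) + 2f(x₂) + ... + f(xₙ)]

x_0 = 0.0000, f(x_0) = 1.000000, coefficient = 1
x_1 = 0.5000, f(x_1) = 1.250000, coefficient = 4
x_2 = 1.0000, f(x_2) = 2.000000, coefficient = 1

I ≈ (0.500000/3) × 8.000000 = 1.333333
Exact value: 1.333333
Error: 0.000000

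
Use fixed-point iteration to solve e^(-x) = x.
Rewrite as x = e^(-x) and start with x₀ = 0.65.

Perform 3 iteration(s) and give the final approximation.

Equation: e^(-x) = x
Fixed-point form: x = e^(-x)
x₀ = 0.65

x_1 = g(0.650000) = 0.522046
x_2 = g(0.522046) = 0.593306
x_3 = g(0.593306) = 0.552498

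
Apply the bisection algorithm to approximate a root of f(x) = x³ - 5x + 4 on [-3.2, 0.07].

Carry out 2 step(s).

f(x) = x³ - 5x + 4
Initial interval: [-3.2, 0.07]

Iteration 1:
  c_1 = (-3.200000 + 0.070000)/2 = -1.565000
  f(c_1) = f(-1.565000) = 7.991963
  f(a) × f(c) < 0, new interval: [-3.200000, -1.565000]
Iteration 2:
  c_2 = (-3.200000 + (-1.565000))/2 = -2.382500
  f(c_2) = f(-2.382500) = 2.388700
  f(a) × f(c) < 0, new interval: [-3.200000, -2.382500]

After 2 iteration(s), the approximation is c_2 = -2.382500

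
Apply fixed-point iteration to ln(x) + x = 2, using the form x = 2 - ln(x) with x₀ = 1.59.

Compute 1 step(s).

Equation: ln(x) + x = 2
Fixed-point form: x = 2 - ln(x)
x₀ = 1.59

x_1 = g(1.590000) = 1.536266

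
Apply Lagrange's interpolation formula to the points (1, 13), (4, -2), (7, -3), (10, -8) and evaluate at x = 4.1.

Lagrange interpolation formula:
P(x) = Σ yᵢ × Lᵢ(x)
where Lᵢ(x) = Π_{j≠i} (x - xⱼ)/(xᵢ - xⱼ)

L_0(4.1) = (4.1 - 4)/(1 - 4) × (4.1 - 7)/(1 - 7) × (4.1 - 10)/(1 - 10) = -0.010562
L_1(4.1) = (4.1 - 1)/(4 - 1) × (4.1 - 7)/(4 - 7) × (4.1 - 10)/(4 - 10) = 0.982241
L_2(4.1) = (4.1 - 1)/(7 - 1) × (4.1 - 4)/(7 - 4) × (4.1 - 10)/(7 - 10) = 0.033870
L_3(4.1) = (4.1 - 1)/(10 - 1) × (4.1 - 4)/(10 - 4) × (4.1 - 7)/(10 - 7) = -0.005549

P(4.1) = 13×L_0(4.1) + (-2)×L_1(4.1) + (-3)×L_2(4.1) + (-8)×L_3(4.1)
P(4.1) = -2.159000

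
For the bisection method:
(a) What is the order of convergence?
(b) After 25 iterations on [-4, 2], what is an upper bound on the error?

(a) Bisection has linear (order 1) convergence; the error is halved each step.

(b) Error bound = (b-a)/2^n = (2 - (-4))/2^{25}
    = 6/2^{25}

(a) 1 (linear); (b) error ≤ 1.79e-07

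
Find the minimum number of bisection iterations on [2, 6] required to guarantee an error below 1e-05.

We need (b-a)/2^n ≤ 1e-05
(6 - 2)/2^n ≤ 1e-05
4/2^n ≤ 1e-05
2^n ≥ 400000
n ≥ log₂(400000) = 18.61
n ≥ 19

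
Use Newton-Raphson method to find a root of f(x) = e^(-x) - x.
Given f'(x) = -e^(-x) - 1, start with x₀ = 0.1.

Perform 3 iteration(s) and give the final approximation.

f(x) = e^(-x) - x
f'(x) = -e^(-x) - 1
x₀ = 0.1

Newton-Raphson formula: x_{n+1} = x_n - f(x_n)/f'(x_n)

Iteration 1:
  f(0.100000) = 0.804837
  f'(0.100000) = -1.904837
  x_1 = 0.100000 - 0.804837/(-1.904837) = 0.522523
Iteration 2:
  f(0.522523) = 0.070500
  f'(0.522523) = -1.593023
  x_2 = 0.522523 - 0.070500/(-1.593023) = 0.566778
Iteration 3:
  f(0.566778) = 0.000572
  f'(0.566778) = -1.567350
  x_3 = 0.566778 - 0.000572/(-1.567350) = 0.567143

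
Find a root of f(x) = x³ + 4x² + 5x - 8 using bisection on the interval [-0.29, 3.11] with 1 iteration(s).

f(x) = x³ + 4x² + 5x - 8
Initial interval: [-0.29, 3.11]

Iteration 1:
  c_1 = (-0.290000 + 3.110000)/2 = 1.410000
  f(c_1) = f(1.410000) = 9.805621
  f(a) × f(c) < 0, new interval: [-0.290000, 1.410000]

After 1 iteration(s), the approximation is c_1 = 1.410000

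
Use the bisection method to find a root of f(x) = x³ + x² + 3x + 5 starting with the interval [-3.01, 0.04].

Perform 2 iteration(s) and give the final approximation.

f(x) = x³ + x² + 3x + 5
Initial interval: [-3.01, 0.04]

Iteration 1:
  c_1 = (-3.010000 + 0.040000)/2 = -1.485000
  f(c_1) = f(-1.485000) = -0.524534
  f(a) × f(c) ≥ 0, new interval: [-1.485000, 0.040000]
Iteration 2:
  c_2 = (-1.485000 + 0.040000)/2 = -0.722500
  f(c_2) = f(-0.722500) = 2.977357
  f(a) × f(c) < 0, new interval: [-1.485000, -0.722500]

After 2 iteration(s), the approximation is c_2 = -0.722500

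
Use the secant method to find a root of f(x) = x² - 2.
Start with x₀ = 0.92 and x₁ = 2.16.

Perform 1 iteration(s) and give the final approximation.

f(x) = x² - 2
x₀ = 0.92, x₁ = 2.16

Secant formula: x_{n+1} = x_n - f(x_n)(x_n - x_{n-1})/(f(x_n) - f(x_{n-1}))

Iteration 1:
  f(0.920000) = -1.153600
  f(2.160000) = 2.665600
  x_2 = 2.160000 - 2.665600×(2.160000 - 0.920000)/(2.665600 - (-1.153600))
       = 1.294545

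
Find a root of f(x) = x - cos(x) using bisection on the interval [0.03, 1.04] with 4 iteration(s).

f(x) = x - cos(x)
Initial interval: [0.03, 1.04]

Iteration 1:
  c_1 = (0.030000 + 1.040000)/2 = 0.535000
  f(c_1) = f(0.535000) = -0.325269
  f(a) × f(c) ≥ 0, new interval: [0.535000, 1.040000]
Iteration 2:
  c_2 = (0.535000 + 1.040000)/2 = 0.787500
  f(c_2) = f(0.787500) = 0.081881
  f(a) × f(c) < 0, new interval: [0.535000, 0.787500]
Iteration 3:
  c_3 = (0.535000 + 0.787500)/2 = 0.661250
  f(c_3) = f(0.661250) = -0.127975
  f(a) × f(c) ≥ 0, new interval: [0.661250, 0.787500]
Iteration 4:
  c_4 = (0.661250 + 0.787500)/2 = 0.724375
  f(c_4) = f(0.724375) = -0.024539
  f(a) × f(c) ≥ 0, new interval: [0.724375, 0.787500]

After 4 iteration(s), the approximation is c_4 = 0.724375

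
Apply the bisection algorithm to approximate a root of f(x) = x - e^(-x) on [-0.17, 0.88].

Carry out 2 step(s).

f(x) = x - e^(-x)
Initial interval: [-0.17, 0.88]

Iteration 1:
  c_1 = (-0.170000 + 0.880000)/2 = 0.355000
  f(c_1) = f(0.355000) = -0.346173
  f(a) × f(c) ≥ 0, new interval: [0.355000, 0.880000]
Iteration 2:
  c_2 = (0.355000 + 0.880000)/2 = 0.617500
  f(c_2) = f(0.617500) = 0.078209
  f(a) × f(c) < 0, new interval: [0.355000, 0.617500]

After 2 iteration(s), the approximation is c_2 = 0.617500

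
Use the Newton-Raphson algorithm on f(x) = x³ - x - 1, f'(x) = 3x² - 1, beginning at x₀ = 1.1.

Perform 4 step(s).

f(x) = x³ - x - 1
f'(x) = 3x² - 1
x₀ = 1.1

Newton-Raphson formula: x_{n+1} = x_n - f(x_n)/f'(x_n)

Iteration 1:
  f(1.100000) = -0.769000
  f'(1.100000) = 2.630000
  x_1 = 1.100000 - (-0.769000)/2.630000 = 1.392395
Iteration 2:
  f(1.392395) = 0.307132
  f'(1.392395) = 4.816295
  x_2 = 1.392395 - 0.307132/4.816295 = 1.328626
Iteration 3:
  f(1.328626) = 0.016727
  f'(1.328626) = 4.295742
  x_3 = 1.328626 - 0.016727/4.295742 = 1.324732
Iteration 4:
  f(1.324732) = 0.000060
  f'(1.324732) = 4.264746
  x_4 = 1.324732 - 0.000060/4.264746 = 1.324718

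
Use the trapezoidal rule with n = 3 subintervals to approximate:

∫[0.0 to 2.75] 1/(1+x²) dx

f(x) = 1/(1+x²)
a = 0.0, b = 2.75, n = 3
h = (b - a)/n = 0.916667

Trapezoidal rule: (h/2)[f(x₀) + 2f(x₁) + 2f(x₂) + ... + f(xₙ)]

x_0 = 0.0000, f(x_0) = 1.000000, coefficient = 1
x_1 = 0.9167, f(x_1) = 0.543396, coefficient = 2
x_2 = 1.8333, f(x_2) = 0.229299, coefficient = 2
x_3 = 2.7500, f(x_3) = 0.116788, coefficient = 1

I ≈ (0.916667/2) × 2.662180 = 1.220166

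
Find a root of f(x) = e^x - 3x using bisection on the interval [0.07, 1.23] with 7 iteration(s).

f(x) = e^x - 3x
Initial interval: [0.07, 1.23]

Iteration 1:
  c_1 = (0.070000 + 1.230000)/2 = 0.650000
  f(c_1) = f(0.650000) = -0.034459
  f(a) × f(c) < 0, new interval: [0.070000, 0.650000]
Iteration 2:
  c_2 = (0.070000 + 0.650000)/2 = 0.360000
  f(c_2) = f(0.360000) = 0.353329
  f(a) × f(c) ≥ 0, new interval: [0.360000, 0.650000]
Iteration 3:
  c_3 = (0.360000 + 0.650000)/2 = 0.505000
  f(c_3) = f(0.505000) = 0.141986
  f(a) × f(c) ≥ 0, new interval: [0.505000, 0.650000]
Iteration 4:
  c_4 = (0.505000 + 0.650000)/2 = 0.577500
  f(c_4) = f(0.577500) = 0.049079
  f(a) × f(c) ≥ 0, new interval: [0.577500, 0.650000]
Iteration 5:
  c_5 = (0.577500 + 0.650000)/2 = 0.613750
  f(c_5) = f(0.613750) = 0.006096
  f(a) × f(c) ≥ 0, new interval: [0.613750, 0.650000]
Iteration 6:
  c_6 = (0.613750 + 0.650000)/2 = 0.631875
  f(c_6) = f(0.631875) = -0.014491
  f(a) × f(c) < 0, new interval: [0.613750, 0.631875]
Iteration 7:
  c_7 = (0.613750 + 0.631875)/2 = 0.622812
  f(c_7) = f(0.622812) = -0.004274
  f(a) × f(c) < 0, new interval: [0.613750, 0.622812]

After 7 iteration(s), the approximation is c_7 = 0.622812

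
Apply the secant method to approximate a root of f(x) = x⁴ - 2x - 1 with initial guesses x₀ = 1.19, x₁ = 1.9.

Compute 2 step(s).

f(x) = x⁴ - 2x - 1
x₀ = 1.19, x₁ = 1.9

Secant formula: x_{n+1} = x_n - f(x_n)(x_n - x_{n-1})/(f(x_n) - f(x_{n-1}))

Iteration 1:
  f(1.190000) = -1.374661
  f(1.900000) = 8.232100
  x_2 = 1.900000 - 8.232100×(1.900000 - 1.190000)/(8.232100 - (-1.374661))
       = 1.291596
Iteration 2:
  f(1.900000) = 8.232100
  f(1.291596) = -0.800233
  x_3 = 1.291596 - (-0.800233)×(1.291596 - 1.900000)/(-0.800233 - 8.232100)
       = 1.345499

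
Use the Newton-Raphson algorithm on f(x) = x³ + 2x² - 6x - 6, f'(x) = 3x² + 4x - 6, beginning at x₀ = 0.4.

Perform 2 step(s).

f(x) = x³ + 2x² - 6x - 6
f'(x) = 3x² + 4x - 6
x₀ = 0.4

Newton-Raphson formula: x_{n+1} = x_n - f(x_n)/f'(x_n)

Iteration 1:
  f(0.400000) = -8.016000
  f'(0.400000) = -3.920000
  x_1 = 0.400000 - (-8.016000)/(-3.920000) = -1.644898
Iteration 2:
  f(-1.644898) = 4.830184
  f'(-1.644898) = -4.462524
  x_2 = -1.644898 - 4.830184/(-4.462524) = -0.562510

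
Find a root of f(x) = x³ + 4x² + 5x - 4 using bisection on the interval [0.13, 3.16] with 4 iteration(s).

f(x) = x³ + 4x² + 5x - 4
Initial interval: [0.13, 3.16]

Iteration 1:
  c_1 = (0.130000 + 3.160000)/2 = 1.645000
  f(c_1) = f(1.645000) = 19.500511
  f(a) × f(c) < 0, new interval: [0.130000, 1.645000]
Iteration 2:
  c_2 = (0.130000 + 1.645000)/2 = 0.887500
  f(c_2) = f(0.887500) = 4.287170
  f(a) × f(c) < 0, new interval: [0.130000, 0.887500]
Iteration 3:
  c_3 = (0.130000 + 0.887500)/2 = 0.508750
  f(c_3) = f(0.508750) = -0.289266
  f(a) × f(c) ≥ 0, new interval: [0.508750, 0.887500]
Iteration 4:
  c_4 = (0.508750 + 0.887500)/2 = 0.698125
  f(c_4) = f(0.698125) = 1.780390
  f(a) × f(c) < 0, new interval: [0.508750, 0.698125]

After 4 iteration(s), the approximation is c_4 = 0.698125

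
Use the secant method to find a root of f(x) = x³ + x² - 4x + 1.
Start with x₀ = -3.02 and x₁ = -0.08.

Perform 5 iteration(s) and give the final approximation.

f(x) = x³ + x² - 4x + 1
x₀ = -3.02, x₁ = -0.08

Secant formula: x_{n+1} = x_n - f(x_n)(x_n - x_{n-1})/(f(x_n) - f(x_{n-1}))

Iteration 1:
  f(-3.020000) = -5.343208
  f(-0.080000) = 1.325888
  x_2 = -0.080000 - 1.325888×(-0.080000 - (-3.020000))/(1.325888 - (-5.343208))
       = -0.664504
Iteration 2:
  f(-0.080000) = 1.325888
  f(-0.664504) = 3.806158
  x_3 = -0.664504 - 3.806158×(-0.664504 - (-0.080000))/(3.806158 - 1.325888)
       = 0.232460
Iteration 3:
  f(-0.664504) = 3.806158
  f(0.232460) = 0.136758
  x_4 = 0.232460 - 0.136758×(0.232460 - (-0.664504))/(0.136758 - 3.806158)
       = 0.265890
Iteration 4:
  f(0.232460) = 0.136758
  f(0.265890) = 0.025935
  x_5 = 0.265890 - 0.025935×(0.265890 - 0.232460)/(0.025935 - 0.136758)
       = 0.273713
Iteration 5:
  f(0.265890) = 0.025935
  f(0.273713) = 0.000572
  x_6 = 0.273713 - 0.000572×(0.273713 - 0.265890)/(0.000572 - 0.025935)
       = 0.273890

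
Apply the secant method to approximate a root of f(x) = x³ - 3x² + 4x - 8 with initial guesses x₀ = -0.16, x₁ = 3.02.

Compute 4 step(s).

f(x) = x³ - 3x² + 4x - 8
x₀ = -0.16, x₁ = 3.02

Secant formula: x_{n+1} = x_n - f(x_n)(x_n - x_{n-1})/(f(x_n) - f(x_{n-1}))

Iteration 1:
  f(-0.160000) = -8.720896
  f(3.020000) = 4.262408
  x_2 = 3.020000 - 4.262408×(3.020000 - (-0.160000))/(4.262408 - (-8.720896))
       = 1.976009
Iteration 2:
  f(3.020000) = 4.262408
  f(1.976009) = -4.094253
  x_3 = 1.976009 - (-4.094253)×(1.976009 - 3.020000)/(-4.094253 - 4.262408)
       = 2.487501
Iteration 3:
  f(1.976009) = -4.094253
  f(2.487501) = -1.221170
  x_4 = 2.487501 - (-1.221170)×(2.487501 - 1.976009)/(-1.221170 - (-4.094253))
       = 2.704904
Iteration 4:
  f(2.487501) = -1.221170
  f(2.704904) = 0.660545
  x_5 = 2.704904 - 0.660545×(2.704904 - 2.487501)/(0.660545 - (-1.221170))
       = 2.628588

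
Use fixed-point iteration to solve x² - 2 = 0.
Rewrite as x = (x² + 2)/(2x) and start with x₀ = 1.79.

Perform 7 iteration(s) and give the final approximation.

Equation: x² - 2 = 0
Fixed-point form: x = (x² + 2)/(2x)
x₀ = 1.79

x_1 = g(1.790000) = 1.453659
x_2 = g(1.453659) = 1.414749
x_3 = g(1.414749) = 1.414214
x_4 = g(1.414214) = 1.414214
x_5 = g(1.414214) = 1.414214
x_6 = g(1.414214) = 1.414214
x_7 = g(1.414214) = 1.414214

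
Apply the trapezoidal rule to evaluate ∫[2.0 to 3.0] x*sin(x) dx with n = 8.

f(x) = x*sin(x)
a = 2.0, b = 3.0, n = 8
h = (b - a)/n = 0.125000

Trapezoidal rule: (h/2)[f(x₀) + 2f(x₁) + 2f(x₂) + ... + f(xₙ)]

x_0 = 2.0000, f(x_0) = 1.818595, coefficient = 1
x_1 = 2.1250, f(x_1) = 1.806930, coefficient = 2
x_2 = 2.2500, f(x_2) = 1.750665, coefficient = 2
x_3 = 2.3750, f(x_3) = 1.647502, coefficient = 2
x_4 = 2.5000, f(x_4) = 1.496180, coefficient = 2
x_5 = 2.6250, f(x_5) = 1.296541, coefficient = 2
x_6 = 2.7500, f(x_6) = 1.049568, coefficient = 2
x_7 = 2.8750, f(x_7) = 0.757407, coefficient = 2
x_8 = 3.0000, f(x_8) = 0.423360, coefficient = 1

I ≈ (0.125000/2) × 21.851539 = 1.365721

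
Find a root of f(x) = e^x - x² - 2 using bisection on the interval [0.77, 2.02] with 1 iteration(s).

f(x) = e^x - x² - 2
Initial interval: [0.77, 2.02]

Iteration 1:
  c_1 = (0.770000 + 2.020000)/2 = 1.395000
  f(c_1) = f(1.395000) = 0.088950
  f(a) × f(c) < 0, new interval: [0.770000, 1.395000]

After 1 iteration(s), the approximation is c_1 = 1.395000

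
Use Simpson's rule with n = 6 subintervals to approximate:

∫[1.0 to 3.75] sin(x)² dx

f(x) = sin(x)²
a = 1.0, b = 3.75, n = 6
h = (b - a)/n = 0.458333

Simpson's rule: (h/3)[f(x₀) + 4f(x₁) + 2f(x₂) + ... + f(xₙ)]

x_0 = 1.0000, f(x_0) = 0.708073, coefficient = 1
x_1 = 1.4583, f(x_1) = 0.987405, coefficient = 4
x_2 = 1.9167, f(x_2) = 0.885068, coefficient = 2
x_3 = 2.3750, f(x_3) = 0.481199, coefficient = 4
x_4 = 2.8333, f(x_4) = 0.092052, coefficient = 2
x_5 = 3.2917, f(x_5) = 0.022354, coefficient = 4
x_6 = 3.7500, f(x_6) = 0.326682, coefficient = 1

I ≈ (0.458333/3) × 8.952828 = 1.367793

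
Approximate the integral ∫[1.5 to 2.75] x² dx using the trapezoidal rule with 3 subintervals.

f(x) = x²
a = 1.5, b = 2.75, n = 3
h = (b - a)/n = 0.416667

Trapezoidal rule: (h/2)[f(x₀) + 2f(x₁) + 2f(x₂) + ... + f(xₙ)]

x_0 = 1.5000, f(x_0) = 2.250000, coefficient = 1
x_1 = 1.9167, f(x_1) = 3.673611, coefficient = 2
x_2 = 2.3333, f(x_2) = 5.444444, coefficient = 2
x_3 = 2.7500, f(x_3) = 7.562500, coefficient = 1

I ≈ (0.416667/2) × 28.048611 = 5.843461
Exact value: 5.807292
Error: 0.036169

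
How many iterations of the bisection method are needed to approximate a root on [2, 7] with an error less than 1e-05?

We need (b-a)/2^n ≤ 1e-05
(7 - 2)/2^n ≤ 1e-05
5/2^n ≤ 1e-05
2^n ≥ 500000
n ≥ log₂(500000) = 18.93
n ≥ 19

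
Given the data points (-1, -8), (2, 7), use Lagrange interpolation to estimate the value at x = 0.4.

Lagrange interpolation formula:
P(x) = Σ yᵢ × Lᵢ(x)
where Lᵢ(x) = Π_{j≠i} (x - xⱼ)/(xᵢ - xⱼ)

L_0(0.4) = (0.4 - 2)/(-1 - 2) = 0.533333
L_1(0.4) = (0.4 - (-1))/(2 - (-1)) = 0.466667

P(0.4) = (-8)×L_0(0.4) + 7×L_1(0.4)
P(0.4) = -1.000000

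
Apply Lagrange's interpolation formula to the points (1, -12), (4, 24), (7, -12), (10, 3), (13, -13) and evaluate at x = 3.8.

Lagrange interpolation formula:
P(x) = Σ yᵢ × Lᵢ(x)
where Lᵢ(x) = Π_{j≠i} (x - xⱼ)/(xᵢ - xⱼ)

L_0(3.8) = (3.8 - 4)/(1 - 4) × (3.8 - 7)/(1 - 7) × (3.8 - 10)/(1 - 10) × (3.8 - 13)/(1 - 13) = 0.018779
L_1(3.8) = (3.8 - 1)/(4 - 1) × (3.8 - 7)/(4 - 7) × (3.8 - 10)/(4 - 10) × (3.8 - 13)/(4 - 13) = 1.051602
L_2(3.8) = (3.8 - 1)/(7 - 1) × (3.8 - 4)/(7 - 4) × (3.8 - 10)/(7 - 10) × (3.8 - 13)/(7 - 13) = -0.098588
L_3(3.8) = (3.8 - 1)/(10 - 1) × (3.8 - 4)/(10 - 4) × (3.8 - 7)/(10 - 7) × (3.8 - 13)/(10 - 13) = 0.033923
L_4(3.8) = (3.8 - 1)/(13 - 1) × (3.8 - 4)/(13 - 4) × (3.8 - 7)/(13 - 7) × (3.8 - 10)/(13 - 10) = -0.005715

P(3.8) = (-12)×L_0(3.8) + 24×L_1(3.8) + (-12)×L_2(3.8) + 3×L_3(3.8) + (-13)×L_4(3.8)
P(3.8) = 26.372214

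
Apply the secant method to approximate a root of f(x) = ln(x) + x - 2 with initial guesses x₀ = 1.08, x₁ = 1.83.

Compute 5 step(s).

f(x) = ln(x) + x - 2
x₀ = 1.08, x₁ = 1.83

Secant formula: x_{n+1} = x_n - f(x_n)(x_n - x_{n-1})/(f(x_n) - f(x_{n-1}))

Iteration 1:
  f(1.080000) = -0.843039
  f(1.830000) = 0.434316
  x_2 = 1.830000 - 0.434316×(1.830000 - 1.080000)/(0.434316 - (-0.843039))
       = 1.574991
Iteration 2:
  f(1.830000) = 0.434316
  f(1.574991) = 0.029241
  x_3 = 1.574991 - 0.029241×(1.574991 - 1.830000)/(0.029241 - 0.434316)
       = 1.556583
Iteration 3:
  f(1.574991) = 0.029241
  f(1.556583) = -0.000924
  x_4 = 1.556583 - (-0.000924)×(1.556583 - 1.574991)/(-0.000924 - 0.029241)
       = 1.557147
Iteration 4:
  f(1.556583) = -0.000924
  f(1.557147) = 0.000002
  x_5 = 1.557147 - 0.000002×(1.557147 - 1.556583)/(0.000002 - (-0.000924))
       = 1.557146
Iteration 5:
  f(1.557147) = 0.000002
  f(1.557146) = 0.000000
  x_6 = 1.557146 - 0.000000×(1.557146 - 1.557147)/(0.000000 - 0.000002)
       = 1.557146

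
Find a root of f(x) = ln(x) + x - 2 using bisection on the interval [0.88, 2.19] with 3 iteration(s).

f(x) = ln(x) + x - 2
Initial interval: [0.88, 2.19]

Iteration 1:
  c_1 = (0.880000 + 2.190000)/2 = 1.535000
  f(c_1) = f(1.535000) = -0.036470
  f(a) × f(c) ≥ 0, new interval: [1.535000, 2.190000]
Iteration 2:
  c_2 = (1.535000 + 2.190000)/2 = 1.862500
  f(c_2) = f(1.862500) = 0.484420
  f(a) × f(c) < 0, new interval: [1.535000, 1.862500]
Iteration 3:
  c_3 = (1.535000 + 1.862500)/2 = 1.698750
  f(c_3) = f(1.698750) = 0.228643
  f(a) × f(c) < 0, new interval: [1.535000, 1.698750]

After 3 iteration(s), the approximation is c_3 = 1.698750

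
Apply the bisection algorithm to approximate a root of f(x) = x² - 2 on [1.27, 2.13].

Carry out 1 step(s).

f(x) = x² - 2
Initial interval: [1.27, 2.13]

Iteration 1:
  c_1 = (1.270000 + 2.130000)/2 = 1.700000
  f(c_1) = f(1.700000) = 0.890000
  f(a) × f(c) < 0, new interval: [1.270000, 1.700000]

After 1 iteration(s), the approximation is c_1 = 1.700000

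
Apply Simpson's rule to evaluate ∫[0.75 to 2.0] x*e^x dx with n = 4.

f(x) = x*e^x
a = 0.75, b = 2.0, n = 4
h = (b - a)/n = 0.312500

Simpson's rule: (h/3)[f(x₀) + 4f(x₁) + 2f(x₂) + ... + f(xₙ)]

x_0 = 0.7500, f(x_0) = 1.587750, coefficient = 1
x_1 = 1.0625, f(x_1) = 3.074446, coefficient = 4
x_2 = 1.3750, f(x_2) = 5.438230, coefficient = 2
x_3 = 1.6875, f(x_3) = 9.122539, coefficient = 4
x_4 = 2.0000, f(x_4) = 14.778112, coefficient = 1

I ≈ (0.312500/3) × 76.030261 = 7.919819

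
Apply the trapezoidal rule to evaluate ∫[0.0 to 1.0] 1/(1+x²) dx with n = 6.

f(x) = 1/(1+x²)
a = 0.0, b = 1.0, n = 6
h = (b - a)/n = 0.166667

Trapezoidal rule: (h/2)[f(x₀) + 2f(x₁) + 2f(x₂) + ... + f(xₙ)]

x_0 = 0.0000, f(x_0) = 1.000000, coefficient = 1
x_1 = 0.1667, f(x_1) = 0.972973, coefficient = 2
x_2 = 0.3333, f(x_2) = 0.900000, coefficient = 2
x_3 = 0.5000, f(x_3) = 0.800000, coefficient = 2
x_4 = 0.6667, f(x_4) = 0.692308, coefficient = 2
x_5 = 0.8333, f(x_5) = 0.590164, coefficient = 2
x_6 = 1.0000, f(x_6) = 0.500000, coefficient = 1

I ≈ (0.166667/2) × 9.410889 = 0.784241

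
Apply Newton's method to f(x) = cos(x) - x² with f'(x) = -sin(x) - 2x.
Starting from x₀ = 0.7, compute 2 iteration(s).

f(x) = cos(x) - x²
f'(x) = -sin(x) - 2x
x₀ = 0.7

Newton-Raphson formula: x_{n+1} = x_n - f(x_n)/f'(x_n)

Iteration 1:
  f(0.700000) = 0.274842
  f'(0.700000) = -2.044218
  x_1 = 0.700000 - 0.274842/(-2.044218) = 0.834449
Iteration 2:
  f(0.834449) = -0.024718
  f'(0.834449) = -2.409823
  x_2 = 0.834449 - (-0.024718)/(-2.409823) = 0.824191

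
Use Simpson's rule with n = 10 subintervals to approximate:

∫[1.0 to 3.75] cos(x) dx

f(x) = cos(x)
a = 1.0, b = 3.75, n = 10
h = (b - a)/n = 0.275000

Simpson's rule: (h/3)[f(x₀) + 4f(x₁) + 2f(x₂) + ... + f(xₙ)]

x_0 = 1.0000, f(x_0) = 0.540302, coefficient = 1
x_1 = 1.2750, f(x_1) = 0.291502, coefficient = 4
x_2 = 1.5500, f(x_2) = 0.020795, coefficient = 2
x_3 = 1.8250, f(x_3) = -0.251475, coefficient = 4
x_4 = 2.1000, f(x_4) = -0.504846, coefficient = 2
x_5 = 2.3750, f(x_5) = -0.720278, coefficient = 4
x_6 = 2.6500, f(x_6) = -0.881582, coefficient = 2
x_7 = 2.9250, f(x_7) = -0.976635, coefficient = 4
x_8 = 3.2000, f(x_8) = -0.998295, coefficient = 2
x_9 = 3.4750, f(x_9) = -0.944933, coefficient = 4
x_10 = 3.7500, f(x_10) = -0.820559, coefficient = 1

I ≈ (0.275000/3) × -15.415392 = -1.413078
Exact value: -1.413032
Error: 0.000045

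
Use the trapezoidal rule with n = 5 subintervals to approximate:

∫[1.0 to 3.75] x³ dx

f(x) = x³
a = 1.0, b = 3.75, n = 5
h = (b - a)/n = 0.550000

Trapezoidal rule: (h/2)[f(x₀) + 2f(x₁) + 2f(x₂) + ... + f(xₙ)]

x_0 = 1.0000, f(x_0) = 1.000000, coefficient = 1
x_1 = 1.5500, f(x_1) = 3.723875, coefficient = 2
x_2 = 2.1000, f(x_2) = 9.261000, coefficient = 2
x_3 = 2.6500, f(x_3) = 18.609625, coefficient = 2
x_4 = 3.2000, f(x_4) = 32.768000, coefficient = 2
x_5 = 3.7500, f(x_5) = 52.734375, coefficient = 1

I ≈ (0.550000/2) × 182.459375 = 50.176328
Exact value: 49.188477
Error: 0.987852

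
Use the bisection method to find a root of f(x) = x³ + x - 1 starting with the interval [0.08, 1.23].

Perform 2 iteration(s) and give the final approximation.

f(x) = x³ + x - 1
Initial interval: [0.08, 1.23]

Iteration 1:
  c_1 = (0.080000 + 1.230000)/2 = 0.655000
  f(c_1) = f(0.655000) = -0.063989
  f(a) × f(c) ≥ 0, new interval: [0.655000, 1.230000]
Iteration 2:
  c_2 = (0.655000 + 1.230000)/2 = 0.942500
  f(c_2) = f(0.942500) = 0.779729
  f(a) × f(c) < 0, new interval: [0.655000, 0.942500]

After 2 iteration(s), the approximation is c_2 = 0.942500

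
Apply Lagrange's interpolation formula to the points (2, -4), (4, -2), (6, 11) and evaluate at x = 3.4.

Lagrange interpolation formula:
P(x) = Σ yᵢ × Lᵢ(x)
where Lᵢ(x) = Π_{j≠i} (x - xⱼ)/(xᵢ - xⱼ)

L_0(3.4) = (3.4 - 4)/(2 - 4) × (3.4 - 6)/(2 - 6) = 0.195000
L_1(3.4) = (3.4 - 2)/(4 - 2) × (3.4 - 6)/(4 - 6) = 0.910000
L_2(3.4) = (3.4 - 2)/(6 - 2) × (3.4 - 4)/(6 - 4) = -0.105000

P(3.4) = (-4)×L_0(3.4) + (-2)×L_1(3.4) + 11×L_2(3.4)
P(3.4) = -3.755000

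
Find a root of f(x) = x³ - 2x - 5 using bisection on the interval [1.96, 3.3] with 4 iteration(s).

f(x) = x³ - 2x - 5
Initial interval: [1.96, 3.3]

Iteration 1:
  c_1 = (1.960000 + 3.300000)/2 = 2.630000
  f(c_1) = f(2.630000) = 7.931447
  f(a) × f(c) < 0, new interval: [1.960000, 2.630000]
Iteration 2:
  c_2 = (1.960000 + 2.630000)/2 = 2.295000
  f(c_2) = f(2.295000) = 2.497822
  f(a) × f(c) < 0, new interval: [1.960000, 2.295000]
Iteration 3:
  c_3 = (1.960000 + 2.295000)/2 = 2.127500
  f(c_3) = f(2.127500) = 0.374610
  f(a) × f(c) < 0, new interval: [1.960000, 2.127500]
Iteration 4:
  c_4 = (1.960000 + 2.127500)/2 = 2.043750
  f(c_4) = f(2.043750) = -0.550932
  f(a) × f(c) ≥ 0, new interval: [2.043750, 2.127500]

After 4 iteration(s), the approximation is c_4 = 2.043750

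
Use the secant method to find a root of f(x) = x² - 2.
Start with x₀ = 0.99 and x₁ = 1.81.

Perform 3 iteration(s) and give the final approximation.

f(x) = x² - 2
x₀ = 0.99, x₁ = 1.81

Secant formula: x_{n+1} = x_n - f(x_n)(x_n - x_{n-1})/(f(x_n) - f(x_{n-1}))

Iteration 1:
  f(0.990000) = -1.019900
  f(1.810000) = 1.276100
  x_2 = 1.810000 - 1.276100×(1.810000 - 0.990000)/(1.276100 - (-1.019900))
       = 1.354250
Iteration 2:
  f(1.810000) = 1.276100
  f(1.354250) = -0.166007
  x_3 = 1.354250 - (-0.166007)×(1.354250 - 1.810000)/(-0.166007 - 1.276100)
       = 1.406713
Iteration 3:
  f(1.354250) = -0.166007
  f(1.406713) = -0.021158
  x_4 = 1.406713 - (-0.021158)×(1.406713 - 1.354250)/(-0.021158 - (-0.166007))
       = 1.414376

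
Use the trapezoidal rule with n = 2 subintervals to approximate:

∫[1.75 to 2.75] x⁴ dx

f(x) = x⁴
a = 1.75, b = 2.75, n = 2
h = (b - a)/n = 0.500000

Trapezoidal rule: (h/2)[f(x₀) + 2f(x₁) + 2f(x₂) + ... + f(xₙ)]

x_0 = 1.7500, f(x_0) = 9.378906, coefficient = 1
x_1 = 2.2500, f(x_1) = 25.628906, coefficient = 2
x_2 = 2.7500, f(x_2) = 57.191406, coefficient = 1

I ≈ (0.500000/2) × 117.828125 = 29.457031
Exact value: 28.172656
Error: 1.284375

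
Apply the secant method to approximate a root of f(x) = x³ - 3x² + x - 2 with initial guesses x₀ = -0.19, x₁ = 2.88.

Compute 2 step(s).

f(x) = x³ - 3x² + x - 2
x₀ = -0.19, x₁ = 2.88

Secant formula: x_{n+1} = x_n - f(x_n)(x_n - x_{n-1})/(f(x_n) - f(x_{n-1}))

Iteration 1:
  f(-0.190000) = -2.305159
  f(2.880000) = -0.115328
  x_2 = 2.880000 - (-0.115328)×(2.880000 - (-0.190000))/(-0.115328 - (-2.305159))
       = 3.041682
Iteration 2:
  f(2.880000) = -0.115328
  f(3.041682) = 1.427320
  x_3 = 3.041682 - 1.427320×(3.041682 - 2.880000)/(1.427320 - (-0.115328))
       = 2.892087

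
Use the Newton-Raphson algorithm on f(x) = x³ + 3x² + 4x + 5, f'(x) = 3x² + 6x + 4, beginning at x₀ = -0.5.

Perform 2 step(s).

f(x) = x³ + 3x² + 4x + 5
f'(x) = 3x² + 6x + 4
x₀ = -0.5

Newton-Raphson formula: x_{n+1} = x_n - f(x_n)/f'(x_n)

Iteration 1:
  f(-0.500000) = 3.625000
  f'(-0.500000) = 1.750000
  x_1 = -0.500000 - 3.625000/1.750000 = -2.571429
Iteration 2:
  f(-2.571429) = -2.451895
  f'(-2.571429) = 8.408163
  x_2 = -2.571429 - (-2.451895)/8.408163 = -2.279820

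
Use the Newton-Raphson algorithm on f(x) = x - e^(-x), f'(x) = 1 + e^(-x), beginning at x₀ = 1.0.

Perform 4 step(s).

f(x) = x - e^(-x)
f'(x) = 1 + e^(-x)
x₀ = 1.0

Newton-Raphson formula: x_{n+1} = x_n - f(x_n)/f'(x_n)

Iteration 1:
  f(1.000000) = 0.632121
  f'(1.000000) = 1.367879
  x_1 = 1.000000 - 0.632121/1.367879 = 0.537883
Iteration 2:
  f(0.537883) = -0.046100
  f'(0.537883) = 1.583983
  x_2 = 0.537883 - (-0.046100)/1.583983 = 0.566987
Iteration 3:
  f(0.566987) = -0.000245
  f'(0.566987) = 1.567232
  x_3 = 0.566987 - (-0.000245)/1.567232 = 0.567143
Iteration 4:
  f(0.567143) = 0.000000
  f'(0.567143) = 1.567143
  x_4 = 0.567143 - 0.000000/1.567143 = 0.567143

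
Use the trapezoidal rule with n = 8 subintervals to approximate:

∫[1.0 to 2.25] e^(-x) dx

f(x) = e^(-x)
a = 1.0, b = 2.25, n = 8
h = (b - a)/n = 0.156250

Trapezoidal rule: (h/2)[f(x₀) + 2f(x₁) + 2f(x₂) + ... + f(xₙ)]

x_0 = 1.0000, f(x_0) = 0.367879, coefficient = 1
x_1 = 1.1562, f(x_1) = 0.314664, coefficient = 2
x_2 = 1.3125, f(x_2) = 0.269146, coefficient = 2
x_3 = 1.4688, f(x_3) = 0.230213, coefficient = 2
x_4 = 1.6250, f(x_4) = 0.196912, coefficient = 2
x_5 = 1.7812, f(x_5) = 0.168427, coefficient = 2
x_6 = 1.9375, f(x_6) = 0.144064, coefficient = 2
x_7 = 2.0938, f(x_7) = 0.123224, coefficient = 2
x_8 = 2.2500, f(x_8) = 0.105399, coefficient = 1

I ≈ (0.156250/2) × 3.366579 = 0.263014
Exact value: 0.262480
Error: 0.000534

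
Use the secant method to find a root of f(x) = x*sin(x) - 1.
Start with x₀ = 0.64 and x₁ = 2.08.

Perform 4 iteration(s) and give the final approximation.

f(x) = x*sin(x) - 1
x₀ = 0.64, x₁ = 2.08

Secant formula: x_{n+1} = x_n - f(x_n)(x_n - x_{n-1})/(f(x_n) - f(x_{n-1}))

Iteration 1:
  f(0.640000) = -0.617795
  f(2.080000) = 0.816117
  x_2 = 2.080000 - 0.816117×(2.080000 - 0.640000)/(0.816117 - (-0.617795))
       = 1.260418
Iteration 2:
  f(2.080000) = 0.816117
  f(1.260418) = 0.200193
  x_3 = 1.260418 - 0.200193×(1.260418 - 2.080000)/(0.200193 - 0.816117)
       = 0.994030
Iteration 3:
  f(1.260418) = 0.200193
  f(0.994030) = -0.166773
  x_4 = 0.994030 - (-0.166773)×(0.994030 - 1.260418)/(-0.166773 - 0.200193)
       = 1.115094
Iteration 4:
  f(0.994030) = -0.166773
  f(1.115094) = 0.001301
  x_5 = 1.115094 - 0.001301×(1.115094 - 0.994030)/(0.001301 - (-0.166773))
       = 1.114157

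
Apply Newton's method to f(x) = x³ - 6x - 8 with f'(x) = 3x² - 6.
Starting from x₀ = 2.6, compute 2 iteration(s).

f(x) = x³ - 6x - 8
f'(x) = 3x² - 6
x₀ = 2.6

Newton-Raphson formula: x_{n+1} = x_n - f(x_n)/f'(x_n)

Iteration 1:
  f(2.600000) = -6.024000
  f'(2.600000) = 14.280000
  x_1 = 2.600000 - (-6.024000)/14.280000 = 3.021849
Iteration 2:
  f(3.021849) = 1.463130
  f'(3.021849) = 21.394709
  x_2 = 3.021849 - 1.463130/21.394709 = 2.953461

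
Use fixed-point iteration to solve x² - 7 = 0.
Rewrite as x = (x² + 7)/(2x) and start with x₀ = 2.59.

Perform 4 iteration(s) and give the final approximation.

Equation: x² - 7 = 0
Fixed-point form: x = (x² + 7)/(2x)
x₀ = 2.59

x_1 = g(2.590000) = 2.646351
x_2 = g(2.646351) = 2.645751
x_3 = g(2.645751) = 2.645751
x_4 = g(2.645751) = 2.645751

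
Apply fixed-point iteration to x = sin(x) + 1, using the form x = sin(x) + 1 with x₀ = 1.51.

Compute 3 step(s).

Equation: x = sin(x) + 1
Fixed-point form: x = sin(x) + 1
x₀ = 1.51

x_1 = g(1.510000) = 1.998152
x_2 = g(1.998152) = 1.910065
x_3 = g(1.910065) = 1.942998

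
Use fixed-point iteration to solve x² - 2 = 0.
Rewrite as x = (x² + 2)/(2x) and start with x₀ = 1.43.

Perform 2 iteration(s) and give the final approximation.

Equation: x² - 2 = 0
Fixed-point form: x = (x² + 2)/(2x)
x₀ = 1.43

x_1 = g(1.430000) = 1.414301
x_2 = g(1.414301) = 1.414214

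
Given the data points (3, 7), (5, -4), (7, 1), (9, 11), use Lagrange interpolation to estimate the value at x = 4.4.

Lagrange interpolation formula:
P(x) = Σ yᵢ × Lᵢ(x)
where Lᵢ(x) = Π_{j≠i} (x - xⱼ)/(xᵢ - xⱼ)

L_0(4.4) = (4.4 - 5)/(3 - 5) × (4.4 - 7)/(3 - 7) × (4.4 - 9)/(3 - 9) = 0.149500
L_1(4.4) = (4.4 - 3)/(5 - 3) × (4.4 - 7)/(5 - 7) × (4.4 - 9)/(5 - 9) = 1.046500
L_2(4.4) = (4.4 - 3)/(7 - 3) × (4.4 - 5)/(7 - 5) × (4.4 - 9)/(7 - 9) = -0.241500
L_3(4.4) = (4.4 - 3)/(9 - 3) × (4.4 - 5)/(9 - 5) × (4.4 - 7)/(9 - 7) = 0.045500

P(4.4) = 7×L_0(4.4) + (-4)×L_1(4.4) + 1×L_2(4.4) + 11×L_3(4.4)
P(4.4) = -2.880500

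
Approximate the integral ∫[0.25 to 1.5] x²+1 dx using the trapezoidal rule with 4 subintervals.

f(x) = x²+1
a = 0.25, b = 1.5, n = 4
h = (b - a)/n = 0.312500

Trapezoidal rule: (h/2)[f(x₀) + 2f(x₁) + 2f(x₂) + ... + f(xₙ)]

x_0 = 0.2500, f(x_0) = 1.062500, coefficient = 1
x_1 = 0.5625, f(x_1) = 1.316406, coefficient = 2
x_2 = 0.8750, f(x_2) = 1.765625, coefficient = 2
x_3 = 1.1875, f(x_3) = 2.410156, coefficient = 2
x_4 = 1.5000, f(x_4) = 3.250000, coefficient = 1

I ≈ (0.312500/2) × 15.296875 = 2.390137
Exact value: 2.369792
Error: 0.020345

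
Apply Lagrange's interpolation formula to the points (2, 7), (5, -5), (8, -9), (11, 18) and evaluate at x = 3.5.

Lagrange interpolation formula:
P(x) = Σ yᵢ × Lᵢ(x)
where Lᵢ(x) = Π_{j≠i} (x - xⱼ)/(xᵢ - xⱼ)

L_0(3.5) = (3.5 - 5)/(2 - 5) × (3.5 - 8)/(2 - 8) × (3.5 - 11)/(2 - 11) = 0.312500
L_1(3.5) = (3.5 - 2)/(5 - 2) × (3.5 - 8)/(5 - 8) × (3.5 - 11)/(5 - 11) = 0.937500
L_2(3.5) = (3.5 - 2)/(8 - 2) × (3.5 - 5)/(8 - 5) × (3.5 - 11)/(8 - 11) = -0.312500
L_3(3.5) = (3.5 - 2)/(11 - 2) × (3.5 - 5)/(11 - 5) × (3.5 - 8)/(11 - 8) = 0.062500

P(3.5) = 7×L_0(3.5) + (-5)×L_1(3.5) + (-9)×L_2(3.5) + 18×L_3(3.5)
P(3.5) = 1.437500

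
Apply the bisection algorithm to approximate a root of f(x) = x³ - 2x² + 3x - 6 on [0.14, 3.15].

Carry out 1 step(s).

f(x) = x³ - 2x² + 3x - 6
Initial interval: [0.14, 3.15]

Iteration 1:
  c_1 = (0.140000 + 3.150000)/2 = 1.645000
  f(c_1) = f(1.645000) = -2.025639
  f(a) × f(c) ≥ 0, new interval: [1.645000, 3.150000]

After 1 iteration(s), the approximation is c_1 = 1.645000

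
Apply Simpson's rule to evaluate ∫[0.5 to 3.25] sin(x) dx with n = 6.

f(x) = sin(x)
a = 0.5, b = 3.25, n = 6
h = (b - a)/n = 0.458333

Simpson's rule: (h/3)[f(x₀) + 4f(x₁) + 2f(x₂) + ... + f(xₙ)]

x_0 = 0.5000, f(x_0) = 0.479426, coefficient = 1
x_1 = 0.9583, f(x_1) = 0.818235, coefficient = 4
x_2 = 1.4167, f(x_2) = 0.988146, coefficient = 2
x_3 = 1.8750, f(x_3) = 0.954086, coefficient = 4
x_4 = 2.3333, f(x_4) = 0.723086, coefficient = 2
x_5 = 2.7917, f(x_5) = 0.342828, coefficient = 4
x_6 = 3.2500, f(x_6) = -0.108195, coefficient = 1

I ≈ (0.458333/3) × 12.254288 = 1.872183
Exact value: 1.871712
Error: 0.000471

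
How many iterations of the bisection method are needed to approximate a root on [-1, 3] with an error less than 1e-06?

We need (b-a)/2^n ≤ 1e-06
(3 - (-1))/2^n ≤ 1e-06
4/2^n ≤ 1e-06
2^n ≥ 4000000
n ≥ log₂(4000000) = 21.93
n ≥ 22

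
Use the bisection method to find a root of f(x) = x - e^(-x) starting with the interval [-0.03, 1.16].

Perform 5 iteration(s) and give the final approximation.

f(x) = x - e^(-x)
Initial interval: [-0.03, 1.16]

Iteration 1:
  c_1 = (-0.030000 + 1.160000)/2 = 0.565000
  f(c_1) = f(0.565000) = -0.003360
  f(a) × f(c) ≥ 0, new interval: [0.565000, 1.160000]
Iteration 2:
  c_2 = (0.565000 + 1.160000)/2 = 0.862500
  f(c_2) = f(0.862500) = 0.440395
  f(a) × f(c) < 0, new interval: [0.565000, 0.862500]
Iteration 3:
  c_3 = (0.565000 + 0.862500)/2 = 0.713750
  f(c_3) = f(0.713750) = 0.223946
  f(a) × f(c) < 0, new interval: [0.565000, 0.713750]
Iteration 4:
  c_4 = (0.565000 + 0.713750)/2 = 0.639375
  f(c_4) = f(0.639375) = 0.111753
  f(a) × f(c) < 0, new interval: [0.565000, 0.639375]
Iteration 5:
  c_5 = (0.565000 + 0.639375)/2 = 0.602187
  f(c_5) = f(0.602187) = 0.054575
  f(a) × f(c) < 0, new interval: [0.565000, 0.602187]

After 5 iteration(s), the approximation is c_5 = 0.602187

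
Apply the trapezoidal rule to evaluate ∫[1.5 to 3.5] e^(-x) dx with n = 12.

f(x) = e^(-x)
a = 1.5, b = 3.5, n = 12
h = (b - a)/n = 0.166667

Trapezoidal rule: (h/2)[f(x₀) + 2f(x₁) + 2f(x₂) + ... + f(xₙ)]

x_0 = 1.5000, f(x_0) = 0.223130, coefficient = 1
x_1 = 1.6667, f(x_1) = 0.188876, coefficient = 2
x_2 = 1.8333, f(x_2) = 0.159880, coefficient = 2
x_3 = 2.0000, f(x_3) = 0.135335, coefficient = 2
x_4 = 2.1667, f(x_4) = 0.114559, coefficient = 2
x_5 = 2.3333, f(x_5) = 0.096972, coefficient = 2
x_6 = 2.5000, f(x_6) = 0.082085, coefficient = 2
x_7 = 2.6667, f(x_7) = 0.069483, coefficient = 2
x_8 = 2.8333, f(x_8) = 0.058816, coefficient = 2
x_9 = 3.0000, f(x_9) = 0.049787, coefficient = 2
x_10 = 3.1667, f(x_10) = 0.042144, coefficient = 2
x_11 = 3.3333, f(x_11) = 0.035674, coefficient = 2
x_12 = 3.5000, f(x_12) = 0.030197, coefficient = 1

I ≈ (0.166667/2) × 2.320550 = 0.193379
Exact value: 0.192933
Error: 0.000446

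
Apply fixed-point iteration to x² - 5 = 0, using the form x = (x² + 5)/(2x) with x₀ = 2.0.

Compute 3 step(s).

Equation: x² - 5 = 0
Fixed-point form: x = (x² + 5)/(2x)
x₀ = 2.0

x_1 = g(2.000000) = 2.250000
x_2 = g(2.250000) = 2.236111
x_3 = g(2.236111) = 2.236068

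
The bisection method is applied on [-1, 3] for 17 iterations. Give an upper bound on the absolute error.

Bisection error bound: |error| ≤ (b-a)/2^n
|error| ≤ (3 - (-1))/2^17 = 4/2^17
|error| ≤ 0.0000305176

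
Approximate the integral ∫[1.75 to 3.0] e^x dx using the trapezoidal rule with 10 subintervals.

f(x) = e^x
a = 1.75, b = 3.0, n = 10
h = (b - a)/n = 0.125000

Trapezoidal rule: (h/2)[f(x₀) + 2f(x₁) + 2f(x₂) + ... + f(xₙ)]

x_0 = 1.7500, f(x_0) = 5.754603, coefficient = 1
x_1 = 1.8750, f(x_1) = 6.520819, coefficient = 2
x_2 = 2.0000, f(x_2) = 7.389056, coefficient = 2
x_3 = 2.1250, f(x_3) = 8.372897, coefficient = 2
x_4 = 2.2500, f(x_4) = 9.487736, coefficient = 2
x_5 = 2.3750, f(x_5) = 10.751013, coefficient = 2
x_6 = 2.5000, f(x_6) = 12.182494, coefficient = 2
x_7 = 2.6250, f(x_7) = 13.804574, coefficient = 2
x_8 = 2.7500, f(x_8) = 15.642632, coefficient = 2
x_9 = 2.8750, f(x_9) = 17.725424, coefficient = 2
x_10 = 3.0000, f(x_10) = 20.085537, coefficient = 1

I ≈ (0.125000/2) × 229.593431 = 14.349589
Exact value: 14.330934
Error: 0.018655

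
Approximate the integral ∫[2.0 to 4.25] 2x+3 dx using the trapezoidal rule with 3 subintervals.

f(x) = 2x+3
a = 2.0, b = 4.25, n = 3
h = (b - a)/n = 0.750000

Trapezoidal rule: (h/2)[f(x₀) + 2f(x₁) + 2f(x₂) + ... + f(xₙ)]

x_0 = 2.0000, f(x_0) = 7.000000, coefficient = 1
x_1 = 2.7500, f(x_1) = 8.500000, coefficient = 2
x_2 = 3.5000, f(x_2) = 10.000000, coefficient = 2
x_3 = 4.2500, f(x_3) = 11.500000, coefficient = 1

I ≈ (0.750000/2) × 55.500000 = 20.812500
Exact value: 20.812500
Error: 0.000000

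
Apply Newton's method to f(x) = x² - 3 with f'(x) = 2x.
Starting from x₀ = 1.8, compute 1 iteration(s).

f(x) = x² - 3
f'(x) = 2x
x₀ = 1.8

Newton-Raphson formula: x_{n+1} = x_n - f(x_n)/f'(x_n)

Iteration 1:
  f(1.800000) = 0.240000
  f'(1.800000) = 3.600000
  x_1 = 1.800000 - 0.240000/3.600000 = 1.733333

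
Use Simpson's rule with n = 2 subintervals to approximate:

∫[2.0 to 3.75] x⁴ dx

f(x) = x⁴
a = 2.0, b = 3.75, n = 2
h = (b - a)/n = 0.875000

Simpson's rule: (h/3)[f(x₀) + 4f(x₁) + 2f(x₂) + ... + f(xₙ)]

x_0 = 2.0000, f(x_0) = 16.000000, coefficient = 1
x_1 = 2.8750, f(x_1) = 68.320557, coefficient = 4
x_2 = 3.7500, f(x_2) = 197.753906, coefficient = 1

I ≈ (0.875000/3) × 487.036133 = 142.052205
Exact value: 141.915430
Error: 0.136776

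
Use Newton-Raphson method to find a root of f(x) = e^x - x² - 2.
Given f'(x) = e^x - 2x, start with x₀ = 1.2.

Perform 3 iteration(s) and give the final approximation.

f(x) = e^x - x² - 2
f'(x) = e^x - 2x
x₀ = 1.2

Newton-Raphson formula: x_{n+1} = x_n - f(x_n)/f'(x_n)

Iteration 1:
  f(1.200000) = -0.119883
  f'(1.200000) = 0.920117
  x_1 = 1.200000 - (-0.119883)/0.920117 = 1.330291
Iteration 2:
  f(1.330291) = 0.012470
  f'(1.330291) = 1.121562
  x_2 = 1.330291 - 0.012470/1.121562 = 1.319173
Iteration 3:
  f(1.319173) = 0.000109
  f'(1.319173) = 1.101981
  x_3 = 1.319173 - 0.000109/1.101981 = 1.319074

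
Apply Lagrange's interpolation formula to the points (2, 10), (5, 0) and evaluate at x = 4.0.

Lagrange interpolation formula:
P(x) = Σ yᵢ × Lᵢ(x)
where Lᵢ(x) = Π_{j≠i} (x - xⱼ)/(xᵢ - xⱼ)

L_0(4.0) = (4.0 - 5)/(2 - 5) = 0.333333
L_1(4.0) = (4.0 - 2)/(5 - 2) = 0.666667

P(4.0) = 10×L_0(4.0) + 0×L_1(4.0)
P(4.0) = 3.333333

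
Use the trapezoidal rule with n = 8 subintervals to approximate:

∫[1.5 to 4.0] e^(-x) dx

f(x) = e^(-x)
a = 1.5, b = 4.0, n = 8
h = (b - a)/n = 0.312500

Trapezoidal rule: (h/2)[f(x₀) + 2f(x₁) + 2f(x₂) + ... + f(xₙ)]

x_0 = 1.5000, f(x_0) = 0.223130, coefficient = 1
x_1 = 1.8125, f(x_1) = 0.163246, coefficient = 2
x_2 = 2.1250, f(x_2) = 0.119433, coefficient = 2
x_3 = 2.4375, f(x_3) = 0.087379, coefficient = 2
x_4 = 2.7500, f(x_4) = 0.063928, coefficient = 2
x_5 = 3.0625, f(x_5) = 0.046771, coefficient = 2
x_6 = 3.3750, f(x_6) = 0.034218, coefficient = 2
x_7 = 3.6875, f(x_7) = 0.025035, coefficient = 2
x_8 = 4.0000, f(x_8) = 0.018316, coefficient = 1

I ≈ (0.312500/2) × 1.321463 = 0.206479
Exact value: 0.204815
Error: 0.001664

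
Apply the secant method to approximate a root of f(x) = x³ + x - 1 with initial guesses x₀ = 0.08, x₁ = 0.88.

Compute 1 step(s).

f(x) = x³ + x - 1
x₀ = 0.08, x₁ = 0.88

Secant formula: x_{n+1} = x_n - f(x_n)(x_n - x_{n-1})/(f(x_n) - f(x_{n-1}))

Iteration 1:
  f(0.080000) = -0.919488
  f(0.880000) = 0.561472
  x_2 = 0.880000 - 0.561472×(0.880000 - 0.080000)/(0.561472 - (-0.919488))
       = 0.576698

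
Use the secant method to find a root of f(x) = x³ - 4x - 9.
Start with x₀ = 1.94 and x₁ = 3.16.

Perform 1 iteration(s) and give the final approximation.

f(x) = x³ - 4x - 9
x₀ = 1.94, x₁ = 3.16

Secant formula: x_{n+1} = x_n - f(x_n)(x_n - x_{n-1})/(f(x_n) - f(x_{n-1}))

Iteration 1:
  f(1.940000) = -9.458616
  f(3.160000) = 9.914496
  x_2 = 3.160000 - 9.914496×(3.160000 - 1.940000)/(9.914496 - (-9.458616))
       = 2.535646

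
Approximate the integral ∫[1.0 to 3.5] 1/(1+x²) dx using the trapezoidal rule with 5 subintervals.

f(x) = 1/(1+x²)
a = 1.0, b = 3.5, n = 5
h = (b - a)/n = 0.500000

Trapezoidal rule: (h/2)[f(x₀) + 2f(x₁) + 2f(x₂) + ... + f(xₙ)]

x_0 = 1.0000, f(x_0) = 0.500000, coefficient = 1
x_1 = 1.5000, f(x_1) = 0.307692, coefficient = 2
x_2 = 2.0000, f(x_2) = 0.200000, coefficient = 2
x_3 = 2.5000, f(x_3) = 0.137931, coefficient = 2
x_4 = 3.0000, f(x_4) = 0.100000, coefficient = 2
x_5 = 3.5000, f(x_5) = 0.075472, coefficient = 1

I ≈ (0.500000/2) × 2.066718 = 0.516680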